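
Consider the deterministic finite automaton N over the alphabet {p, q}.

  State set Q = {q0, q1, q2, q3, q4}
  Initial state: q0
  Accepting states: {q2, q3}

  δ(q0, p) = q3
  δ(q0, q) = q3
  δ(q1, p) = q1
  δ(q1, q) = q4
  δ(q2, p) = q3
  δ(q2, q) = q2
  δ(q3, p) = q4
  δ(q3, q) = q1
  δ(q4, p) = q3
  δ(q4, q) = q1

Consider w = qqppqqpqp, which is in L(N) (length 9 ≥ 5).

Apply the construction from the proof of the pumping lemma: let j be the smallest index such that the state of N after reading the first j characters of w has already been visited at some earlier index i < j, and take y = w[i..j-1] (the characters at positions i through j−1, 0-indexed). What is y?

Run of N on w = q q p p q q p q p:
  step 0: q0  (start)
  step 1: q3  (read q: q0→q3)
  step 2: q1  (read q: q3→q1)
  step 3: q1  (read p: q1→q1)   ← first repeat (q1 seen earlier)
  step 4: q1  (read p: q1→q1)
  step 5: q4  (read q: q1→q4)
  step 6: q1  (read q: q4→q1)
  step 7: q1  (read p: q1→q1)
  step 8: q4  (read q: q1→q4)
  step 9: q3  (read p: q4→q3)

So i = 2, j = 3, giving x = w[0:2] = qq, y = w[2:3] = p, z = w[3:9] = pqqpqp.
Check: |xy| = 3 ≤ 5 and |y| = 1 ≥ 1. Reading y takes N from q1 back to q1, so every xyⁱz is accepted.

p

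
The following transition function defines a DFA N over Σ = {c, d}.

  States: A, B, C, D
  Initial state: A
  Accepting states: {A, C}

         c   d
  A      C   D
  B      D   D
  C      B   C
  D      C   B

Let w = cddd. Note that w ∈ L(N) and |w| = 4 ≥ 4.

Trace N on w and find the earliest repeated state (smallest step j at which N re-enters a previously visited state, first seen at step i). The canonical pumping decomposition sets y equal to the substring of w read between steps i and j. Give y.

d

Run of N on w = c d d d:
  step 0: A  (start)
  step 1: C  (read c: A→C)
  step 2: C  (read d: C→C)   ← first repeat (C seen earlier)
  step 3: C  (read d: C→C)
  step 4: C  (read d: C→C)

So i = 1, j = 2, giving x = w[0:1] = c, y = w[1:2] = d, z = w[2:4] = dd.
Check: |xy| = 2 ≤ 4 and |y| = 1 ≥ 1. Reading y takes N from C back to C, so every xyⁱz is accepted.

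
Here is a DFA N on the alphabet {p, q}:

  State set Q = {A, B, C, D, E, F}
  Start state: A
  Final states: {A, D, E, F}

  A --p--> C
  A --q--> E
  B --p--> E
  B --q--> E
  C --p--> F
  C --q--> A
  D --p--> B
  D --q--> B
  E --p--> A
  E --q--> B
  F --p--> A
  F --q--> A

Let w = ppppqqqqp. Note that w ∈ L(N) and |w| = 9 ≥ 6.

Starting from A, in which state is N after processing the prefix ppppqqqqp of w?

Run of N on the first 9 characters of w = p p p p q q q q p:
  step 0: A  (start)
  step 1: C  (read p: A→C)
  step 2: F  (read p: C→F)
  step 3: A  (read p: F→A)
  step 4: C  (read p: A→C)
  step 5: A  (read q: C→A)
  step 6: E  (read q: A→E)
  step 7: B  (read q: E→B)
  step 8: E  (read q: B→E)
  step 9: A  (read p: E→A)

After reading 9 characters, N is in state A.
(This kind of state-tracing is the core of the pumping-lemma construction: with 6 states, pigeonhole forces a repeat within the first 6 steps.)

A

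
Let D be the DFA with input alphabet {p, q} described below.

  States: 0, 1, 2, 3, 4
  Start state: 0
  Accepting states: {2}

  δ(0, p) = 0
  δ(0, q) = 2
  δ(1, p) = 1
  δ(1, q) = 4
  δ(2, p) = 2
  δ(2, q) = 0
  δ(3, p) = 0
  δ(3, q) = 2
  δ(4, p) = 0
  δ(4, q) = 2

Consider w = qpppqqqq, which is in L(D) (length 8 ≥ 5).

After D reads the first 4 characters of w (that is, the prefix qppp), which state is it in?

2

State sequence: 0 -q-> 2 -p-> 2 -p-> 2 -p-> 2

After reading 4 characters, D is in state 2.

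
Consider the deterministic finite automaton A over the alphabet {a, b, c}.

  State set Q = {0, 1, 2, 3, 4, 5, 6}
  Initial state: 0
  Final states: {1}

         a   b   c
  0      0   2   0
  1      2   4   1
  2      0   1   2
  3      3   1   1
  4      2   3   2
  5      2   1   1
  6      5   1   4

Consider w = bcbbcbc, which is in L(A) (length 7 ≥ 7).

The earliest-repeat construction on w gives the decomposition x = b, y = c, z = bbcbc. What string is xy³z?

bcccbbcbc

xy^3z = b·c·c·c·bbcbc = bcccbbcbc.
Reading y = c takes A from 2 back to 2, so after x·y·y·y the machine is still in 2, and z then leads to the accepting state 1. Hence bcccbbcbc ∈ L(A).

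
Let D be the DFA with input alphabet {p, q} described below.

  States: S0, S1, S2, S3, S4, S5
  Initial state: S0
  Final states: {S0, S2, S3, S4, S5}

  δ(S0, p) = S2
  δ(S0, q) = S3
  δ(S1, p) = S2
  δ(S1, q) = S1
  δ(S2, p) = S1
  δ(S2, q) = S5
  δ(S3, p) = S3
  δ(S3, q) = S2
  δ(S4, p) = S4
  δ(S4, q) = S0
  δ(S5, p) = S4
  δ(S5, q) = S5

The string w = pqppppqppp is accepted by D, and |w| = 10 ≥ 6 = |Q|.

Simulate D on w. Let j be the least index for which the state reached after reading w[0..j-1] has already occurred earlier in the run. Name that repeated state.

S4

State sequence: S0 -p-> S2 -q-> S5 -p-> S4 -p-> S4 -p-> S4 -p-> S4 -q-> S0 -p-> S2 -p-> S1 -p-> S2
First repeat at step 4: S4 was already visited.

The earliest repeat is at step j = 4: D is in S4, which it already visited at step i = 3.
Pumping length from the standard proof: p = 6 (the number of states). The repeated state found above gives |xy| = j ≤ 6 and |y| = j − i ≥ 1.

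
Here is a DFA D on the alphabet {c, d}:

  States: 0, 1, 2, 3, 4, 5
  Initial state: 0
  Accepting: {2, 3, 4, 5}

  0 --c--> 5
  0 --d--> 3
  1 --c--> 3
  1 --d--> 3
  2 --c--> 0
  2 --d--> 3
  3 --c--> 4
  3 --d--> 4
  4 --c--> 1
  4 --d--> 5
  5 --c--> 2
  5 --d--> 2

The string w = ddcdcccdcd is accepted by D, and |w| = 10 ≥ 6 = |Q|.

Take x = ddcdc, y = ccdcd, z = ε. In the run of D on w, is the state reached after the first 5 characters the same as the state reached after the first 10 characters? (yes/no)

no

State sequence: 0 -d-> 3 -d-> 4 -c-> 1 -d-> 3 -c-> 4 -c-> 1 -c-> 3 -d-> 4 -c-> 1 -d-> 3

After x (step 5): 4. After xy (step 10): 3.
They differ (4 ≠ 3), so y is not a cycle from the state after x; this split is not the one the pumping-lemma construction produces, and pumping y need not keep the string in L(D).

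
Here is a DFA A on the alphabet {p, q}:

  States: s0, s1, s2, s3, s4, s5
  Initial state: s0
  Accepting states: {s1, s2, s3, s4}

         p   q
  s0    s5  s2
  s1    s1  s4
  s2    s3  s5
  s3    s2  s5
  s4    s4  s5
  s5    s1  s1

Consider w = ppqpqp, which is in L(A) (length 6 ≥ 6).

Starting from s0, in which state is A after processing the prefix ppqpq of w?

s5

State sequence: s0 -p-> s5 -p-> s1 -q-> s4 -p-> s4 -q-> s5

After reading 5 characters, A is in state s5.
(This kind of state-tracing is the core of the pumping-lemma construction: with 6 states, pigeonhole forces a repeat within the first 6 steps.)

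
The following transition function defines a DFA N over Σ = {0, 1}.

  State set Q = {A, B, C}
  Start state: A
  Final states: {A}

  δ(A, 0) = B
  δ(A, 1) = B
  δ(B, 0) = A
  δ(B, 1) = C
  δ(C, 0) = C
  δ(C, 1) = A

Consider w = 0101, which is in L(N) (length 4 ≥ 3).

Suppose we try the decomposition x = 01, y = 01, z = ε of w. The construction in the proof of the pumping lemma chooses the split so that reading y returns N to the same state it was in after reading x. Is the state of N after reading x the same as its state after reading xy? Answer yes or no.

no

Run of N on the first 4 characters of w = 0 1 0 1:
  step 0: A  (start)
  step 1: B  (read 0: A→B)
  step 2: C  (read 1: B→C)
  step 3: C  (read 0: C→C)
  step 4: A  (read 1: C→A)

After x (step 2): C. After xy (step 4): A.
They differ (C ≠ A), so y is not a cycle from the state after x; this split is not the one the pumping-lemma construction produces, and pumping y need not keep the string in L(N).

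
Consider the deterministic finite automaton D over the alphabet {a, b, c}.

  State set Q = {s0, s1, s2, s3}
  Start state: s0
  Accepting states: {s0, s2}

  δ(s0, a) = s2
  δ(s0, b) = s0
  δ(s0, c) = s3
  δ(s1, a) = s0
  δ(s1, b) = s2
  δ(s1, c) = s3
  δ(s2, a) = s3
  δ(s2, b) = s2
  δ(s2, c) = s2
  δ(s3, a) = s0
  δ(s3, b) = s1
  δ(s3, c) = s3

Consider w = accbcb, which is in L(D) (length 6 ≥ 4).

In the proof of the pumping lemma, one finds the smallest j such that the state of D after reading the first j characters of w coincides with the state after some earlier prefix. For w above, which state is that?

s2

Run of D on w = a c c b c b:
  step 0: s0  (start)
  step 1: s2  (read a: s0→s2)
  step 2: s2  (read c: s2→s2)   ← first repeat (s2 seen earlier)
  step 3: s2  (read c: s2→s2)
  step 4: s2  (read b: s2→s2)
  step 5: s2  (read c: s2→s2)
  step 6: s2  (read b: s2→s2)

The earliest repeat is at step j = 2: D is in s2, which it already visited at step i = 1.
Since D has 4 states, any run of length ≥ 4 visits 4+1 states, so by pigeonhole some state repeats within the first 4 steps — that repeat gives the pumpable loop.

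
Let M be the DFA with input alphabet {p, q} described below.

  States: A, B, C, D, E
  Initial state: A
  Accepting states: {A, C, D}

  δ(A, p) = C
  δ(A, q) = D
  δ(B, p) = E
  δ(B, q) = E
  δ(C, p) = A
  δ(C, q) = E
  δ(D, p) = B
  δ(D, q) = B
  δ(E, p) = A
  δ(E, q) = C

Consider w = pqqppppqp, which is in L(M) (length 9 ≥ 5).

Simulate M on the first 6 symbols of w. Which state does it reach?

A

State sequence: A -p-> C -q-> E -q-> C -p-> A -p-> C -p-> A

After reading 6 characters, M is in state A.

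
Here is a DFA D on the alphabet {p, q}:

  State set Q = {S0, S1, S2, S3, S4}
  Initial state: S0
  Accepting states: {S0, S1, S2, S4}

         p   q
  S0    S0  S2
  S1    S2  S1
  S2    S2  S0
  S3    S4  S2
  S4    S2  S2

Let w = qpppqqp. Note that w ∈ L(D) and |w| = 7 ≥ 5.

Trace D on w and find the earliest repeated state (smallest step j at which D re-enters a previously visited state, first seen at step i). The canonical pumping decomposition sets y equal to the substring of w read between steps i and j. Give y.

State sequence: S0 -q-> S2 -p-> S2 -p-> S2 -p-> S2 -q-> S0 -q-> S2 -p-> S2
First repeat at step 2: S2 was already visited.

So i = 1, j = 2, giving x = w[0:1] = q, y = w[1:2] = p, z = w[2:7] = ppqqp.
Check: |xy| = 2 ≤ 5 and |y| = 1 ≥ 1. Reading y takes D from S2 back to S2, so every xyⁱz is accepted.

p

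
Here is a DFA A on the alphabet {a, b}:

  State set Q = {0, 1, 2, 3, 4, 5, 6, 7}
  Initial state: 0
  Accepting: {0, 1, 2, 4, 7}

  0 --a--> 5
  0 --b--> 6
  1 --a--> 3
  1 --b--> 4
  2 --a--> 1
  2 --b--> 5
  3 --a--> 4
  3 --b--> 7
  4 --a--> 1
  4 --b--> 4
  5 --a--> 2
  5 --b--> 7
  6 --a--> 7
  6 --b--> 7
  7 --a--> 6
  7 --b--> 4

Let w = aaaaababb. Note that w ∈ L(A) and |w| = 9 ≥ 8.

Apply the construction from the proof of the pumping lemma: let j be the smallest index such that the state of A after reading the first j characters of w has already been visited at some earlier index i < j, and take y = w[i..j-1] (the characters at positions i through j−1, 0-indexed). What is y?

Run of A on w = a a a a a b a b b:
  step 0: 0  (start)
  step 1: 5  (read a: 0→5)
  step 2: 2  (read a: 5→2)
  step 3: 1  (read a: 2→1)
  step 4: 3  (read a: 1→3)
  step 5: 4  (read a: 3→4)
  step 6: 4  (read b: 4→4)   ← first repeat (4 seen earlier)
  step 7: 1  (read a: 4→1)
  step 8: 4  (read b: 1→4)
  step 9: 4  (read b: 4→4)

So i = 5, j = 6, giving x = w[0:5] = aaaaa, y = w[5:6] = b, z = w[6:9] = abb.
Check: |xy| = 6 ≤ 8 and |y| = 1 ≥ 1. Reading y takes A from 4 back to 4, so every xyⁱz is accepted.
With |Q| = 8, pigeonhole forces a state repeat no later than step 8; the substring read between the first and second visits to that state can be pumped.

b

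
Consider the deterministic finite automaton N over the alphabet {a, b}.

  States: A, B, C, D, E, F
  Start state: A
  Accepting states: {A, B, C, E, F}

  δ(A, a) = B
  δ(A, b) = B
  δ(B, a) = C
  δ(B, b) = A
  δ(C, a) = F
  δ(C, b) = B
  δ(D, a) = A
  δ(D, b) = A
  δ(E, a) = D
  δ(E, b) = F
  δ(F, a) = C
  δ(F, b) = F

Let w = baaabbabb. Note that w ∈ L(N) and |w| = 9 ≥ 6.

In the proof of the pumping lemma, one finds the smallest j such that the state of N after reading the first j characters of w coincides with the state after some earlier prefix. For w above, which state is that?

Run of N on w = b a a a b b a b b:
  step 0: A  (start)
  step 1: B  (read b: A→B)
  step 2: C  (read a: B→C)
  step 3: F  (read a: C→F)
  step 4: C  (read a: F→C)   ← first repeat (C seen earlier)
  step 5: B  (read b: C→B)
  step 6: A  (read b: B→A)
  step 7: B  (read a: A→B)
  step 8: A  (read b: B→A)
  step 9: B  (read b: A→B)

The earliest repeat is at step j = 4: N is in C, which it already visited at step i = 2.
Pumping length from the standard proof: p = 6 (the number of states). The repeated state found above gives |xy| = j ≤ 6 and |y| = j − i ≥ 1.

C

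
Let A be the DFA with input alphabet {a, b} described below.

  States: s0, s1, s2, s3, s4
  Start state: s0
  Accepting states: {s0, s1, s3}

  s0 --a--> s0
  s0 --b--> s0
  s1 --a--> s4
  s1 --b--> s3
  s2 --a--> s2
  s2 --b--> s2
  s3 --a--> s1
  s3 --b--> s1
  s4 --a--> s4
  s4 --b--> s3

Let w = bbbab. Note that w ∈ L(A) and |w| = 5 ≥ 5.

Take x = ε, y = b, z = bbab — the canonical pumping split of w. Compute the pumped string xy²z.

xy^2z = ε·b·b·bbab = bbbbab.
Reading y = b takes A from s0 back to s0, so after x·y·y the machine is still in s0, and z then leads to the accepting state s0. Hence bbbbab ∈ L(A).

bbbbab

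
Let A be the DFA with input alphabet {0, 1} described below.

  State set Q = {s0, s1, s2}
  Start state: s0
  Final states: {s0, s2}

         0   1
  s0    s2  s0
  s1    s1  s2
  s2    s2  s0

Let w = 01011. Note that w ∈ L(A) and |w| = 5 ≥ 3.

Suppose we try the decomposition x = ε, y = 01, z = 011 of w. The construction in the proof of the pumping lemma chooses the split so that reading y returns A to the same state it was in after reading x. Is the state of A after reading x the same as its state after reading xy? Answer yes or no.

yes

Run of A on the first 2 characters of w = 0 1:
  step 0: s0  (start)
  step 1: s2  (read 0: s0→s2)
  step 2: s0  (read 1: s2→s0)

After x (step 0): s0. After xy (step 2): s0.
They match, so y = 01 drives A around a cycle from s0 back to itself; pumping y any number of times keeps A in s0 before reading z, and xyⁱz ∈ L(A) for every i ≥ 0.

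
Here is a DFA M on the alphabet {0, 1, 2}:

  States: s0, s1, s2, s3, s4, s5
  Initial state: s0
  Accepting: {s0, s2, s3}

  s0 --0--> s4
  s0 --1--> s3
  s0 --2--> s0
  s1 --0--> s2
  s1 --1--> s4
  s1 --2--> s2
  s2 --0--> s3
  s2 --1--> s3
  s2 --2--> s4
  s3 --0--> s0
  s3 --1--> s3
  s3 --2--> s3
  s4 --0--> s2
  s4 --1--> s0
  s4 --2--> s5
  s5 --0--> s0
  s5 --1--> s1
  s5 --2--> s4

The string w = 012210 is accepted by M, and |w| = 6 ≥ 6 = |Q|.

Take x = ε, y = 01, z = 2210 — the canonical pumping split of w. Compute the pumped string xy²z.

01012210

xy^2z = ε·01·01·2210 = 01012210.
Reading y = 01 takes M from s0 back to s0, so after x·y·y the machine is still in s0, and z then leads to the accepting state s0. Hence 01012210 ∈ L(M).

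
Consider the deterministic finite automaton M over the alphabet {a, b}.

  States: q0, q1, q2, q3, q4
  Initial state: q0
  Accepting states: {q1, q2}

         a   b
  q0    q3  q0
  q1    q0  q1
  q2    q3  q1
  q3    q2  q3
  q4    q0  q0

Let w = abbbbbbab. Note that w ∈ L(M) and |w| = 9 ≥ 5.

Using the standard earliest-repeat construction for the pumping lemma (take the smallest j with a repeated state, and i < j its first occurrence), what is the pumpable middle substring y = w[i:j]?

Run of M on w = a b b b b b b a b:
  step 0: q0  (start)
  step 1: q3  (read a: q0→q3)
  step 2: q3  (read b: q3→q3)   ← first repeat (q3 seen earlier)
  step 3: q3  (read b: q3→q3)
  step 4: q3  (read b: q3→q3)
  step 5: q3  (read b: q3→q3)
  step 6: q3  (read b: q3→q3)
  step 7: q3  (read b: q3→q3)
  step 8: q2  (read a: q3→q2)
  step 9: q1  (read b: q2→q1)

So i = 1, j = 2, giving x = w[0:1] = a, y = w[1:2] = b, z = w[2:9] = bbbbbab.
Check: |xy| = 2 ≤ 5 and |y| = 1 ≥ 1. Reading y takes M from q3 back to q3, so every xyⁱz is accepted.
With |Q| = 5, pigeonhole forces a state repeat no later than step 5; the substring read between the first and second visits to that state can be pumped.

b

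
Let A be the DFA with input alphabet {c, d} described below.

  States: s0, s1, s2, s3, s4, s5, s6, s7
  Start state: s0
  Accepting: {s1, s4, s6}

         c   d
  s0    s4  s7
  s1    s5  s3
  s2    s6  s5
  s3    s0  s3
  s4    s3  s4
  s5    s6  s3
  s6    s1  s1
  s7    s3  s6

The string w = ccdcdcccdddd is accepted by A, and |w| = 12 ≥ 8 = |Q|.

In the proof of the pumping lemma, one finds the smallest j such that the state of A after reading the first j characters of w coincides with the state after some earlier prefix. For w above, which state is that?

s3

State sequence: s0 -c-> s4 -c-> s3 -d-> s3 -c-> s0 -d-> s7 -c-> s3 -c-> s0 -c-> s4 -d-> s4 -d-> s4 -d-> s4 -d-> s4
First repeat at step 3: s3 was already visited.

The earliest repeat is at step j = 3: A is in s3, which it already visited at step i = 2.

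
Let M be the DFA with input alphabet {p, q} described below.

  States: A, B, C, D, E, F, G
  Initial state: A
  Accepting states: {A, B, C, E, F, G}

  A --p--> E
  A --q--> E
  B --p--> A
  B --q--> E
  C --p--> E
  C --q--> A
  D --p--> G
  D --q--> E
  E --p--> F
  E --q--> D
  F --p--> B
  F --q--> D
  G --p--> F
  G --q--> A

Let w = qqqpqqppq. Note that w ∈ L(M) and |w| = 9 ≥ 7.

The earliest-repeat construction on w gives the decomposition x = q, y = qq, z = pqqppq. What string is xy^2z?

qqqqqpqqppq

xy^2z = q·qq·qq·pqqppq = qqqqqpqqppq.
Reading y = qq takes M from E back to E, so after x·y·y the machine is still in E, and z then leads to the accepting state E. Hence qqqqqpqqppq ∈ L(M).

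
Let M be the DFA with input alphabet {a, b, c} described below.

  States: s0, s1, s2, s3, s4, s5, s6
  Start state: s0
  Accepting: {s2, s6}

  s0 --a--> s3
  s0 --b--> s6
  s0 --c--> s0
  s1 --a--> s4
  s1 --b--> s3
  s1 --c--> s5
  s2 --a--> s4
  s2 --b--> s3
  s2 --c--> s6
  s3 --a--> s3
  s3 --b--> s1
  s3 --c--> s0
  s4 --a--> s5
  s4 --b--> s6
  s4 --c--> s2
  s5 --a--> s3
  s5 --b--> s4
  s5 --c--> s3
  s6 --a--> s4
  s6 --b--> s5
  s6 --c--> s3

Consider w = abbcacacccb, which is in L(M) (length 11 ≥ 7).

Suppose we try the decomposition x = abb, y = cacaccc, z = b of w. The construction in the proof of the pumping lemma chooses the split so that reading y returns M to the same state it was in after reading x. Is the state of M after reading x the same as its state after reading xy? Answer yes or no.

no

Run of M on the first 10 characters of w = a b b c a c a c c c:
  step 0: s0  (start)
  step 1: s3  (read a: s0→s3)
  step 2: s1  (read b: s3→s1)
  step 3: s3  (read b: s1→s3)
  step 4: s0  (read c: s3→s0)
  step 5: s3  (read a: s0→s3)
  step 6: s0  (read c: s3→s0)
  step 7: s3  (read a: s0→s3)
  step 8: s0  (read c: s3→s0)
  step 9: s0  (read c: s0→s0)
  step 10: s0  (read c: s0→s0)

After x (step 3): s3. After xy (step 10): s0.
They differ (s3 ≠ s0), so y is not a cycle from the state after x; this split is not the one the pumping-lemma construction produces, and pumping y need not keep the string in L(M).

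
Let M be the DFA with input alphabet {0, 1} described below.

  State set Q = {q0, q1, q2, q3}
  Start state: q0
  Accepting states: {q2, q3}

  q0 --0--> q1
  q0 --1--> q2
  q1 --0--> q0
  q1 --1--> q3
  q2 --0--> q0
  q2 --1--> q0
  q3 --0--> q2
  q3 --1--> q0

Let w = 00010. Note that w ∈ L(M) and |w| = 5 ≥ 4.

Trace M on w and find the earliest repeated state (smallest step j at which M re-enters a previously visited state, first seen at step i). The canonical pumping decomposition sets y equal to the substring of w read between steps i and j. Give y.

State sequence: q0 -0-> q1 -0-> q0 -0-> q1 -1-> q3 -0-> q2
First repeat at step 2: q0 was already visited.

So i = 0, j = 2, giving x = w[0:0] = ε, y = w[0:2] = 00, z = w[2:5] = 010.
Check: |xy| = 2 ≤ 4 and |y| = 2 ≥ 1. Reading y takes M from q0 back to q0, so every xyⁱz is accepted.
The DFA has 4 states, so the proof of the pumping lemma guarantees a repeated state among the first 4+1 visited; the segment between the two visits is the pumpable y.

00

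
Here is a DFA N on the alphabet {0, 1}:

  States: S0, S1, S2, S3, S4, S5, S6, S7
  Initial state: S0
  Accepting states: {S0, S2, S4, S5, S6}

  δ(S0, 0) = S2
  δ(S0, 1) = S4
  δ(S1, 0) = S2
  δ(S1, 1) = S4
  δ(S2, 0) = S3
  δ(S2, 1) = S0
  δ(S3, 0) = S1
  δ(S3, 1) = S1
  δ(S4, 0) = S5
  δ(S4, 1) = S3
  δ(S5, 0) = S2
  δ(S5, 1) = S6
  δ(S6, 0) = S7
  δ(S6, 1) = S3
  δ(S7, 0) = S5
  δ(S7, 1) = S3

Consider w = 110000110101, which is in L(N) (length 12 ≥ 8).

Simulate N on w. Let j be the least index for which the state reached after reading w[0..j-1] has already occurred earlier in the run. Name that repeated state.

State sequence: S0 -1-> S4 -1-> S3 -0-> S1 -0-> S2 -0-> S3 -0-> S1 -1-> S4 -1-> S3 -0-> S1 -1-> S4 -0-> S5 -1-> S6
First repeat at step 5: S3 was already visited.

The earliest repeat is at step j = 5: N is in S3, which it already visited at step i = 2.
Pumping length from the standard proof: p = 8 (the number of states). The repeated state found above gives |xy| = j ≤ 8 and |y| = j − i ≥ 1.

S3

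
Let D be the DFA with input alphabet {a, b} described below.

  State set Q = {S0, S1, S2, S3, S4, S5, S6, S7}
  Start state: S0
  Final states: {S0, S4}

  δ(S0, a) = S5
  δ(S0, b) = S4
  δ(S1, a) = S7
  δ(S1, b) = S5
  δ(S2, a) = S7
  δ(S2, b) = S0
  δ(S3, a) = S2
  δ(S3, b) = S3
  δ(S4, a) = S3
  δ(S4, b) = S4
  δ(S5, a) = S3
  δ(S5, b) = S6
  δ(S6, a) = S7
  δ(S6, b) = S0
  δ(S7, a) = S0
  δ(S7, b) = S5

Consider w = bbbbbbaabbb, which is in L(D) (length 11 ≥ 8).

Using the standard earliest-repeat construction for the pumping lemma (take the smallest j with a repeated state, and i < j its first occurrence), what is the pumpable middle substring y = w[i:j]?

b

Run of D on w = b b b b b b a a b b b:
  step 0: S0  (start)
  step 1: S4  (read b: S0→S4)
  step 2: S4  (read b: S4→S4)   ← first repeat (S4 seen earlier)
  step 3: S4  (read b: S4→S4)
  step 4: S4  (read b: S4→S4)
  step 5: S4  (read b: S4→S4)
  step 6: S4  (read b: S4→S4)
  step 7: S3  (read a: S4→S3)
  step 8: S2  (read a: S3→S2)
  step 9: S0  (read b: S2→S0)
  step 10: S4  (read b: S0→S4)
  step 11: S4  (read b: S4→S4)

So i = 1, j = 2, giving x = w[0:1] = b, y = w[1:2] = b, z = w[2:11] = bbbbaabbb.
Check: |xy| = 2 ≤ 8 and |y| = 1 ≥ 1. Reading y takes D from S4 back to S4, so every xyⁱz is accepted.
Since D has 8 states, any run of length ≥ 8 visits 8+1 states, so by pigeonhole some state repeats within the first 8 steps — that repeat gives the pumpable loop.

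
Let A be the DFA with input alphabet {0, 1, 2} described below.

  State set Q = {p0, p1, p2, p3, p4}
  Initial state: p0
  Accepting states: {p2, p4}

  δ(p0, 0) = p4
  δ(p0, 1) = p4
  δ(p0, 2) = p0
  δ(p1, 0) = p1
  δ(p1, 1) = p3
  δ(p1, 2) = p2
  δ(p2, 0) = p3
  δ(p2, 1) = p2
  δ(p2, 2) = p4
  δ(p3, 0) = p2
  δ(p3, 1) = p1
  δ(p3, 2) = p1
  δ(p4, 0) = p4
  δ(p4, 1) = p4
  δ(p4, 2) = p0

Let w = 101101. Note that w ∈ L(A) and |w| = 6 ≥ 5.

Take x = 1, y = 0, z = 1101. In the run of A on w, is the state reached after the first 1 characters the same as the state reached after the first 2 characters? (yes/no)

State sequence: p0 -1-> p4 -0-> p4

After x (step 1): p4. After xy (step 2): p4.
They match, so y = 0 drives A around a cycle from p4 back to itself; pumping y any number of times keeps A in p4 before reading z, and xyⁱz ∈ L(A) for every i ≥ 0.

yes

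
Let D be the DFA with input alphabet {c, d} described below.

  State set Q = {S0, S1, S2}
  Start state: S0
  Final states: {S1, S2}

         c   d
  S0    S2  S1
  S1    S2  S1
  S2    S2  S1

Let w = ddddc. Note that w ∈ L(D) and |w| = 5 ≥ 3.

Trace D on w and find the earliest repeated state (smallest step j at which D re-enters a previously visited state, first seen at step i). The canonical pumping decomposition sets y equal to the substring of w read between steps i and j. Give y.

State sequence: S0 -d-> S1 -d-> S1 -d-> S1 -d-> S1 -c-> S2
First repeat at step 2: S1 was already visited.

So i = 1, j = 2, giving x = w[0:1] = d, y = w[1:2] = d, z = w[2:5] = ddc.
Check: |xy| = 2 ≤ 3 and |y| = 1 ≥ 1. Reading y takes D from S1 back to S1, so every xyⁱz is accepted.
The DFA has 3 states, so the proof of the pumping lemma guarantees a repeated state among the first 3+1 visited; the segment between the two visits is the pumpable y.

d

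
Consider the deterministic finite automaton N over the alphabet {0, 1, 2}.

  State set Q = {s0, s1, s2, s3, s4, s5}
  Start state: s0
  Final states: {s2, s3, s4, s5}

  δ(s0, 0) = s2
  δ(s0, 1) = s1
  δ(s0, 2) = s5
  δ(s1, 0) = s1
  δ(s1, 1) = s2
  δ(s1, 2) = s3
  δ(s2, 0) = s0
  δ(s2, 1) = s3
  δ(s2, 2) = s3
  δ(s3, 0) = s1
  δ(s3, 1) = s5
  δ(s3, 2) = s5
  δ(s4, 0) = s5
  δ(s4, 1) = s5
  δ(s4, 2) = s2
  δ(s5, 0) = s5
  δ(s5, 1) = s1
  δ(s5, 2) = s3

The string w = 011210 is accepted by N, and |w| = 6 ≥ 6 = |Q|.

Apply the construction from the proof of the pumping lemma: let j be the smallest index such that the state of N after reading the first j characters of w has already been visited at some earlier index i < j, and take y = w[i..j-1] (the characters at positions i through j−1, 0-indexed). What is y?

Run of N on w = 0 1 1 2 1 0:
  step 0: s0  (start)
  step 1: s2  (read 0: s0→s2)
  step 2: s3  (read 1: s2→s3)
  step 3: s5  (read 1: s3→s5)
  step 4: s3  (read 2: s5→s3)   ← first repeat (s3 seen earlier)
  step 5: s5  (read 1: s3→s5)
  step 6: s5  (read 0: s5→s5)

So i = 2, j = 4, giving x = w[0:2] = 01, y = w[2:4] = 12, z = w[4:6] = 10.
Check: |xy| = 4 ≤ 6 and |y| = 2 ≥ 1. Reading y takes N from s3 back to s3, so every xyⁱz is accepted.
With |Q| = 6, pigeonhole forces a state repeat no later than step 6; the substring read between the first and second visits to that state can be pumped.

12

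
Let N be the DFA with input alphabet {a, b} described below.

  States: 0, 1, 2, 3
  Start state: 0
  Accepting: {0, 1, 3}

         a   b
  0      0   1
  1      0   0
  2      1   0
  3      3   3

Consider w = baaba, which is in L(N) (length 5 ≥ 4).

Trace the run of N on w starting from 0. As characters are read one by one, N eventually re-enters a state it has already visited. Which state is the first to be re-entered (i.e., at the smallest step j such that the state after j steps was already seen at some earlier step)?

Run of N on w = b a a b a:
  step 0: 0  (start)
  step 1: 1  (read b: 0→1)
  step 2: 0  (read a: 1→0)   ← first repeat (0 seen earlier)
  step 3: 0  (read a: 0→0)
  step 4: 1  (read b: 0→1)
  step 5: 0  (read a: 1→0)

The earliest repeat is at step j = 2: N is in 0, which it already visited at step i = 0.
The DFA has 4 states, so the proof of the pumping lemma guarantees a repeated state among the first 4+1 visited; the segment between the two visits is the pumpable y.

0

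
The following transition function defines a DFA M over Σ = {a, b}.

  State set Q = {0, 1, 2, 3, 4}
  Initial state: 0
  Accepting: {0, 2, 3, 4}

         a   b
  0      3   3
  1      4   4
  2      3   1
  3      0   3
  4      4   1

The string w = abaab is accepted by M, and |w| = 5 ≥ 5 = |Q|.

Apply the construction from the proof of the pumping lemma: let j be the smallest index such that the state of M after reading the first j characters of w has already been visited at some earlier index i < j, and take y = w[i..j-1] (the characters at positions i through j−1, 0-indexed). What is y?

b

Run of M on w = a b a a b:
  step 0: 0  (start)
  step 1: 3  (read a: 0→3)
  step 2: 3  (read b: 3→3)   ← first repeat (3 seen earlier)
  step 3: 0  (read a: 3→0)
  step 4: 3  (read a: 0→3)
  step 5: 3  (read b: 3→3)

So i = 1, j = 2, giving x = w[0:1] = a, y = w[1:2] = b, z = w[2:5] = aab.
Check: |xy| = 2 ≤ 5 and |y| = 1 ≥ 1. Reading y takes M from 3 back to 3, so every xyⁱz is accepted.
The DFA has 5 states, so the proof of the pumping lemma guarantees a repeated state among the first 5+1 visited; the segment between the two visits is the pumpable y.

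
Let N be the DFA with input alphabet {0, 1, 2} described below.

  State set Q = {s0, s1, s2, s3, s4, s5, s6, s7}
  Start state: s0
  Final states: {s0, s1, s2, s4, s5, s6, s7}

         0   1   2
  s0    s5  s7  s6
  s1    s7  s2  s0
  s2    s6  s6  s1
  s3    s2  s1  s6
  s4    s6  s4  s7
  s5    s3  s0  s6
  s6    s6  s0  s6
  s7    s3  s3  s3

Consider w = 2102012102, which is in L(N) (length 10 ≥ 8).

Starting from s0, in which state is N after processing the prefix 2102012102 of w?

s6

Run of N on the first 10 characters of w = 2 1 0 2 0 1 2 1 0 2:
  step 0: s0  (start)
  step 1: s6  (read 2: s0→s6)
  step 2: s0  (read 1: s6→s0)
  step 3: s5  (read 0: s0→s5)
  step 4: s6  (read 2: s5→s6)
  step 5: s6  (read 0: s6→s6)
  step 6: s0  (read 1: s6→s0)
  step 7: s6  (read 2: s0→s6)
  step 8: s0  (read 1: s6→s0)
  step 9: s5  (read 0: s0→s5)
  step 10: s6  (read 2: s5→s6)

After reading 10 characters, N is in state s6.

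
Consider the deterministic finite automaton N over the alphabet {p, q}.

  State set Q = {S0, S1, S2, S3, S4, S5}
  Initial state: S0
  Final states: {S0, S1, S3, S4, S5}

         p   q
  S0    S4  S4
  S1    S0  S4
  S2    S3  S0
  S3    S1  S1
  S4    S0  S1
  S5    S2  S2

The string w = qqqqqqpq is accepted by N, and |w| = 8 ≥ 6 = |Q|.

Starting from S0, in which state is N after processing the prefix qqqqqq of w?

S1

Run of N on the first 6 characters of w = q q q q q q:
  step 0: S0  (start)
  step 1: S4  (read q: S0→S4)
  step 2: S1  (read q: S4→S1)
  step 3: S4  (read q: S1→S4)
  step 4: S1  (read q: S4→S1)
  step 5: S4  (read q: S1→S4)
  step 6: S1  (read q: S4→S1)

After reading 6 characters, N is in state S1.
(This kind of state-tracing is the core of the pumping-lemma construction: with 6 states, pigeonhole forces a repeat within the first 6 steps.)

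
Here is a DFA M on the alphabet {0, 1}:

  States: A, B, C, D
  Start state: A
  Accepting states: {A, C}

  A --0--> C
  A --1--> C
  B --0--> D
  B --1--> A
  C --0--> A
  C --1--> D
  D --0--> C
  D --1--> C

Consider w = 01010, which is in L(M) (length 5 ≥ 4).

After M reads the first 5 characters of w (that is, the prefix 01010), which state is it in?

C

State sequence: A -0-> C -1-> D -0-> C -1-> D -0-> C

After reading 5 characters, M is in state C.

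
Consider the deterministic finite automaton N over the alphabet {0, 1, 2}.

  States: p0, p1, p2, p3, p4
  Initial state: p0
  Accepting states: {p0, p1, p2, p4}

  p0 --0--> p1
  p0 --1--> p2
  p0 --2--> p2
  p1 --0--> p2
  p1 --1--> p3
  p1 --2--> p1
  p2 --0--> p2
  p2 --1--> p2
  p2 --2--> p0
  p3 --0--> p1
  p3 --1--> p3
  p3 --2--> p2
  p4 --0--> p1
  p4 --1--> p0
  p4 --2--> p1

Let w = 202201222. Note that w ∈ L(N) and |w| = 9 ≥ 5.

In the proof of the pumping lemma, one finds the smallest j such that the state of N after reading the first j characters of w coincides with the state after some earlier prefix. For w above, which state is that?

Run of N on w = 2 0 2 2 0 1 2 2 2:
  step 0: p0  (start)
  step 1: p2  (read 2: p0→p2)
  step 2: p2  (read 0: p2→p2)   ← first repeat (p2 seen earlier)
  step 3: p0  (read 2: p2→p0)
  step 4: p2  (read 2: p0→p2)
  step 5: p2  (read 0: p2→p2)
  step 6: p2  (read 1: p2→p2)
  step 7: p0  (read 2: p2→p0)
  step 8: p2  (read 2: p0→p2)
  step 9: p0  (read 2: p2→p0)

The earliest repeat is at step j = 2: N is in p2, which it already visited at step i = 1.
The DFA has 5 states, so the proof of the pumping lemma guarantees a repeated state among the first 5+1 visited; the segment between the two visits is the pumpable y.

p2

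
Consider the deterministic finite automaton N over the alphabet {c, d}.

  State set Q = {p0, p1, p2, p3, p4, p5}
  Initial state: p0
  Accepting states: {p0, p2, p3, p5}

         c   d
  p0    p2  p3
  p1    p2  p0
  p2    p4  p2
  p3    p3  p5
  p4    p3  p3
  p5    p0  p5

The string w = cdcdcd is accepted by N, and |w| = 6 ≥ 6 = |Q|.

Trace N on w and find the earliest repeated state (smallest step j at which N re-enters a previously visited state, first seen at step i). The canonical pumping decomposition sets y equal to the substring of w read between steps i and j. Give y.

Run of N on w = c d c d c d:
  step 0: p0  (start)
  step 1: p2  (read c: p0→p2)
  step 2: p2  (read d: p2→p2)   ← first repeat (p2 seen earlier)
  step 3: p4  (read c: p2→p4)
  step 4: p3  (read d: p4→p3)
  step 5: p3  (read c: p3→p3)
  step 6: p5  (read d: p3→p5)

So i = 1, j = 2, giving x = w[0:1] = c, y = w[1:2] = d, z = w[2:6] = cdcd.
Check: |xy| = 2 ≤ 6 and |y| = 1 ≥ 1. Reading y takes N from p2 back to p2, so every xyⁱz is accepted.

d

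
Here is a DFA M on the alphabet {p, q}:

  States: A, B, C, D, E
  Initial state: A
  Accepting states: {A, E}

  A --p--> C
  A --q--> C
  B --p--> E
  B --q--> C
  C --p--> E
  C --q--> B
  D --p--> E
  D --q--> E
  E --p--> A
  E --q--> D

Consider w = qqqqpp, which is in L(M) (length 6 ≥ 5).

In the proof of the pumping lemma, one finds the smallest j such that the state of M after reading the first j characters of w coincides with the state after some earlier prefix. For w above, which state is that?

Run of M on w = q q q q p p:
  step 0: A  (start)
  step 1: C  (read q: A→C)
  step 2: B  (read q: C→B)
  step 3: C  (read q: B→C)   ← first repeat (C seen earlier)
  step 4: B  (read q: C→B)
  step 5: E  (read p: B→E)
  step 6: A  (read p: E→A)

The earliest repeat is at step j = 3: M is in C, which it already visited at step i = 1.

C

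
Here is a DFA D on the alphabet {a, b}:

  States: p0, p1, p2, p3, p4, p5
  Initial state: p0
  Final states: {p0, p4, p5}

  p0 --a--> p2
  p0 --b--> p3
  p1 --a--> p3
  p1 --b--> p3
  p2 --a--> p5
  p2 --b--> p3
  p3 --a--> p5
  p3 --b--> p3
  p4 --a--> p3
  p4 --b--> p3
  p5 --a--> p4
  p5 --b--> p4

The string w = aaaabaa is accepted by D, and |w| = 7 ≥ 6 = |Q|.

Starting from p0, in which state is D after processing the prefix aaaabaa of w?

Run of D on the first 7 characters of w = a a a a b a a:
  step 0: p0  (start)
  step 1: p2  (read a: p0→p2)
  step 2: p5  (read a: p2→p5)
  step 3: p4  (read a: p5→p4)
  step 4: p3  (read a: p4→p3)
  step 5: p3  (read b: p3→p3)
  step 6: p5  (read a: p3→p5)
  step 7: p4  (read a: p5→p4)

After reading 7 characters, D is in state p4.
(This kind of state-tracing is the core of the pumping-lemma construction: with 6 states, pigeonhole forces a repeat within the first 6 steps.)

p4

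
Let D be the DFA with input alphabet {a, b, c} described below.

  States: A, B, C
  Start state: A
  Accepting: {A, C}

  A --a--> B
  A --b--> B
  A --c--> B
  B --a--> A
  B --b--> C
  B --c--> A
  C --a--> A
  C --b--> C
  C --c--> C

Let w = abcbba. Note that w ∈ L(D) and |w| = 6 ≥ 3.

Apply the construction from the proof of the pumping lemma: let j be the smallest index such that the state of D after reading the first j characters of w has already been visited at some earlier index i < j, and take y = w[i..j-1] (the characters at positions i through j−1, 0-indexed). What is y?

Run of D on w = a b c b b a:
  step 0: A  (start)
  step 1: B  (read a: A→B)
  step 2: C  (read b: B→C)
  step 3: C  (read c: C→C)   ← first repeat (C seen earlier)
  step 4: C  (read b: C→C)
  step 5: C  (read b: C→C)
  step 6: A  (read a: C→A)

So i = 2, j = 3, giving x = w[0:2] = ab, y = w[2:3] = c, z = w[3:6] = bba.
Check: |xy| = 3 ≤ 3 and |y| = 1 ≥ 1. Reading y takes D from C back to C, so every xyⁱz is accepted.

c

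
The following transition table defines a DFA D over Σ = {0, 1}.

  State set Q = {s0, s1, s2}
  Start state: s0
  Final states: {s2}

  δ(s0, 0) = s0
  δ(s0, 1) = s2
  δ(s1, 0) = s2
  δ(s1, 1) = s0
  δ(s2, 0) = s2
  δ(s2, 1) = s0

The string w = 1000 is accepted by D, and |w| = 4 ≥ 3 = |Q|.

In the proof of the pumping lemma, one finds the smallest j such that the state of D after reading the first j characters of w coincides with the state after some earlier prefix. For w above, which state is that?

State sequence: s0 -1-> s2 -0-> s2 -0-> s2 -0-> s2
First repeat at step 2: s2 was already visited.

The earliest repeat is at step j = 2: D is in s2, which it already visited at step i = 1.

s2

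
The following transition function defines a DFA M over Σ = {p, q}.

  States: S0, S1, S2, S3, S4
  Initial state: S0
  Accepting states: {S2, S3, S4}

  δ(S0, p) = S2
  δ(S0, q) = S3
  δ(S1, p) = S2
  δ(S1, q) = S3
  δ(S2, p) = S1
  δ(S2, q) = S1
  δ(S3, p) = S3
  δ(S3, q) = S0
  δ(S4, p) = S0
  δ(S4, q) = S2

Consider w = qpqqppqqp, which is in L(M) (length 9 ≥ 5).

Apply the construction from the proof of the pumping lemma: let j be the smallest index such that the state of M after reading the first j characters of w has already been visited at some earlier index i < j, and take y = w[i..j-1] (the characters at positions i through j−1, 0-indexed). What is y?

p

State sequence: S0 -q-> S3 -p-> S3 -q-> S0 -q-> S3 -p-> S3 -p-> S3 -q-> S0 -q-> S3 -p-> S3
First repeat at step 2: S3 was already visited.

So i = 1, j = 2, giving x = w[0:1] = q, y = w[1:2] = p, z = w[2:9] = qqppqqp.
Check: |xy| = 2 ≤ 5 and |y| = 1 ≥ 1. Reading y takes M from S3 back to S3, so every xyⁱz is accepted.
The DFA has 5 states, so the proof of the pumping lemma guarantees a repeated state among the first 5+1 visited; the segment between the two visits is the pumpable y.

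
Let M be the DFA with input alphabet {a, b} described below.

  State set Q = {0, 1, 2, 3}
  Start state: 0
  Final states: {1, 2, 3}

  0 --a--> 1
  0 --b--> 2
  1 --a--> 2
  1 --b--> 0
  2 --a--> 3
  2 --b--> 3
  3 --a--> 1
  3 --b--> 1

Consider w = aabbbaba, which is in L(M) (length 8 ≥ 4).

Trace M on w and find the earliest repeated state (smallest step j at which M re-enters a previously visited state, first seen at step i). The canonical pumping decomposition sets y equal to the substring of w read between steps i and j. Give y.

State sequence: 0 -a-> 1 -a-> 2 -b-> 3 -b-> 1 -b-> 0 -a-> 1 -b-> 0 -a-> 1
First repeat at step 4: 1 was already visited.

So i = 1, j = 4, giving x = w[0:1] = a, y = w[1:4] = abb, z = w[4:8] = baba.
Check: |xy| = 4 ≤ 4 and |y| = 3 ≥ 1. Reading y takes M from 1 back to 1, so every xyⁱz is accepted.
Since M has 4 states, any run of length ≥ 4 visits 4+1 states, so by pigeonhole some state repeats within the first 4 steps — that repeat gives the pumpable loop.

abb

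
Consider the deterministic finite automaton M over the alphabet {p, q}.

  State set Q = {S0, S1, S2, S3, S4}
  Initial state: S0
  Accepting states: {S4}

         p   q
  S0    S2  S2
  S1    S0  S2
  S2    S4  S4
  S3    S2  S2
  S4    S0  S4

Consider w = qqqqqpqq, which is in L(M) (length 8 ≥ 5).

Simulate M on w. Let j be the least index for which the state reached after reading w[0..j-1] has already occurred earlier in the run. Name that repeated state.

S4

Run of M on w = q q q q q p q q:
  step 0: S0  (start)
  step 1: S2  (read q: S0→S2)
  step 2: S4  (read q: S2→S4)
  step 3: S4  (read q: S4→S4)   ← first repeat (S4 seen earlier)
  step 4: S4  (read q: S4→S4)
  step 5: S4  (read q: S4→S4)
  step 6: S0  (read p: S4→S0)
  step 7: S2  (read q: S0→S2)
  step 8: S4  (read q: S2→S4)

The earliest repeat is at step j = 3: M is in S4, which it already visited at step i = 2.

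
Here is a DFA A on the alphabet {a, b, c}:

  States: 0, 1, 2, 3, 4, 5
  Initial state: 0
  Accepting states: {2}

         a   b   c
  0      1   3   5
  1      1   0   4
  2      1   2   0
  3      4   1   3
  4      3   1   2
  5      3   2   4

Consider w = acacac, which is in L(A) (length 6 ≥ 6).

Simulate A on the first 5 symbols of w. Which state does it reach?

State sequence: 0 -a-> 1 -c-> 4 -a-> 3 -c-> 3 -a-> 4

After reading 5 characters, A is in state 4.
(This kind of state-tracing is the core of the pumping-lemma construction: with 6 states, pigeonhole forces a repeat within the first 6 steps.)

4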